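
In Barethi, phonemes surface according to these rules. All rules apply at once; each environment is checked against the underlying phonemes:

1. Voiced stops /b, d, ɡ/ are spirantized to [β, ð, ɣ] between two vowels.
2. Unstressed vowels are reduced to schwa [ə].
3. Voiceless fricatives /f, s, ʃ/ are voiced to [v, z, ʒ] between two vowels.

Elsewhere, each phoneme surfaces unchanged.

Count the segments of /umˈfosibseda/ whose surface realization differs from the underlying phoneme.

6

Segments that undergo a rule: /u/ → [ə] (rule 2); /s/ → [z] (rule 3); /i/ → [ə] (rule 2); /e/ → [ə] (rule 2); /d/ → [ð] (rule 1); /a/ → [ə] (rule 2).
All other segments surface unchanged.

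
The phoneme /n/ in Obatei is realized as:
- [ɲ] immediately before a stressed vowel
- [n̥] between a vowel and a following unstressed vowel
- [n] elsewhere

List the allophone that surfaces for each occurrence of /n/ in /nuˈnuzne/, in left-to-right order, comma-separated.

Occurrence 1 (position 1): no conditioning environment matches → elsewhere allophone [n].
Occurrence 2 (position 3): immediately before a stressed vowel → [ɲ].
Occurrence 3 (position 6): no conditioning environment matches → elsewhere allophone [n].

[n], [ɲ], [n]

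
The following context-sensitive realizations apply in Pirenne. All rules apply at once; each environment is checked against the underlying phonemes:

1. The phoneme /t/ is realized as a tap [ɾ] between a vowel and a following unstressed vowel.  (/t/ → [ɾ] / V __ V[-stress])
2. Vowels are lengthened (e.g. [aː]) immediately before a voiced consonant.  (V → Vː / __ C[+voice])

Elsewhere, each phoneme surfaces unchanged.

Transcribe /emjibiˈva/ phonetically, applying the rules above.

/e/ (word-initial): before a voiced consonant, so rule 2 applies → [eː].
/m/ — not in any rule's target class → [m].
/j/ (between /m/ and /i/) is unaffected → [j].
/i/ (between /j/ and /b/) occurs before a voiced consonant → [iː] by rule 2.
/b/ stays [b].
Rule 2 applies to /i/ (between /b/ and /v/: before a voiced consonant) → [iː].
/v/ stays [v].
/a/ — word-final; rule 2 does not apply here → [a].

[eːmjiːbiːˈva]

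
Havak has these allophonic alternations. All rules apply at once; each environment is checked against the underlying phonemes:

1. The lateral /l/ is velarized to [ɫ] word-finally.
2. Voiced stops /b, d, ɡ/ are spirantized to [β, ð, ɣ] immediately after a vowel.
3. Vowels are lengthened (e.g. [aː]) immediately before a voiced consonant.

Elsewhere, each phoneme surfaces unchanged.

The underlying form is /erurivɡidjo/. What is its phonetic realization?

[eːruːriːvɡiːðjo]

/e/ (word-initial) occurs before a voiced consonant → [eː] by rule 3.
/r/ — not in any rule's target class → [r].
/u/ (between /r/ and /r/) occurs before a voiced consonant → [uː] by rule 3.
/r/ stays [r].
/i/ (between /r/ and /v/) occurs before a voiced consonant → [iː] by rule 3.
/v/ (between /i/ and /ɡ/): no rule targets it → [v].
/ɡ/ (between /v/ and /i/) fails the environment for rule 2, so it stays [ɡ].
/i/ (between /ɡ/ and /d/): before a voiced consonant, so rule 3 applies → [iː].
/d/ (between /i/ and /j/) occurs immediately after a vowel → [ð] by rule 2.
/j/ (between /d/ and /o/) is unaffected → [j].
/o/ (word-final) is in the target of rule 3 but the environment (before a voiced consonant) is not met → [o].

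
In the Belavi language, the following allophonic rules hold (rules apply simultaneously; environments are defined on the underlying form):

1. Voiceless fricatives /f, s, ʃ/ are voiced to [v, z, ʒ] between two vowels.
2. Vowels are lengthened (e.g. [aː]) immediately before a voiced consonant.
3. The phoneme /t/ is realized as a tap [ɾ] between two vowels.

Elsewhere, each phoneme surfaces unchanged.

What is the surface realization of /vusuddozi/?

[vuzuːddoːzi]

/v/ — not in any rule's target class → [v].
/u/ (between /v/ and /s/) is in the target of rule 2 but the environment (before a voiced consonant) is not met → [u].
Rule 1 applies to /s/ (between /u/ and /u/: between two vowels) → [z].
/u/ (between /s/ and /d/) occurs before a voiced consonant → [uː] by rule 2.
/d/ (between /u/ and /d/): no rule targets it → [d].
/d/ — not in any rule's target class → [d].
/o/ (between /d/ and /z/) occurs before a voiced consonant → [oː] by rule 2.
/z/ — not in any rule's target class → [z].
/i/ (word-final): rule 2 targets it, but not before a voiced consonant → unchanged [i].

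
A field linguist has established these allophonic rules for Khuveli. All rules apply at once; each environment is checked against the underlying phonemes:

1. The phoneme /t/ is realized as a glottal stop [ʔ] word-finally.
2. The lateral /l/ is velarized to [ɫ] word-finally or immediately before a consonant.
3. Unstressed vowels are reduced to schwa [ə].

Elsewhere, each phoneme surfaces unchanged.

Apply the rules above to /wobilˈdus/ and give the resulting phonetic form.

[wəbəɫˈdus]

/w/ — not in any rule's target class → [w].
/o/ (between /w/ and /b/): in an unstressed syllable, so rule 3 applies → [ə].
/b/ — not in any rule's target class → [b].
/i/ meets the environment for rule 3 (in an unstressed syllable) → [ə].
/l/ — between /i/ and /d/, word-finally or immediately before a consonant — surfaces as [ɫ] (rule 2).
/d/ — not in any rule's target class → [d].
/u/ (between /d/ and /s/) fails the environment for rule 3, so it stays [u].
/s/ (word-final): no rule targets it → [s].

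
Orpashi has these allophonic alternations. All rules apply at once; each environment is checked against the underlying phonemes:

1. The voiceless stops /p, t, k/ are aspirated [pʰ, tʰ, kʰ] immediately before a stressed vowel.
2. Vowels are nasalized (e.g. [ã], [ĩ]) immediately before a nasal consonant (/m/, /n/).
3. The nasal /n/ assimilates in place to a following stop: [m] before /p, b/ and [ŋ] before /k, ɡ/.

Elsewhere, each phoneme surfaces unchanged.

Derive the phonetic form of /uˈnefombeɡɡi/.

[ũˈnefõmbeɡɡi]

/u/ (word-initial): before a nasal consonant, so rule 2 applies → [ũ].
/n/ (between /u/ and /e/): rule 3 targets it, but not before a labial or velar stop → unchanged [n].
/e/ — between /n/ and /f/; rule 2 does not apply here → [e].
/f/ — not in any rule's target class → [f].
/o/ (between /f/ and /m/) occurs before a nasal consonant → [õ] by rule 2.
/m/ (between /o/ and /b/): no rule targets it → [m].
/b/ (between /m/ and /e/): no rule targets it → [b].
/e/ (between /b/ and /ɡ/): rule 2 targets it, but not before a nasal consonant → unchanged [e].
/ɡ/ (between /e/ and /ɡ/): no rule targets it → [ɡ].
/ɡ/ (between /ɡ/ and /i/) is unaffected → [ɡ].
/i/ (word-final) fails the environment for rule 2, so it stays [i].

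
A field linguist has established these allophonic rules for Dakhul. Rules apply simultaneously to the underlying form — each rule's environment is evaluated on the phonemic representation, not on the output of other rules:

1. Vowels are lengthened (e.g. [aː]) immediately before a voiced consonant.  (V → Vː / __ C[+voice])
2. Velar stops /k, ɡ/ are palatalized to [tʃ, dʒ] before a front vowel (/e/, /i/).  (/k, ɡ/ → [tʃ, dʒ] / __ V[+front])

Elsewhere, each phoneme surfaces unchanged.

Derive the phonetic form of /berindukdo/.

/b/ stays [b].
Rule 1 applies to /e/ (between /b/ and /r/: before a voiced consonant) → [eː].
/r/ stays [r].
/i/ — between /r/ and /n/, before a voiced consonant — surfaces as [iː] (rule 1).
/n/ — not in any rule's target class → [n].
/d/ (between /n/ and /u/): no rule targets it → [d].
/u/ (between /d/ and /k/) is in the target of rule 1 but the environment (before a voiced consonant) is not met → [u].
/k/ (between /u/ and /d/) is in the target of rule 2 but the environment (before a front vowel) is not met → [k].
/d/ stays [d].
/o/ — word-final; rule 1 does not apply here → [o].

[beːriːndukdo]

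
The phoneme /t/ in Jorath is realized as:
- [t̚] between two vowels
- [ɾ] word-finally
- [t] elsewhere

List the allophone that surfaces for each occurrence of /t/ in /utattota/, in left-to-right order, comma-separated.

Occurrence 1 (position 2): between two vowels → [t̚].
Occurrence 2 (position 4): no conditioning environment matches → elsewhere allophone [t].
Occurrence 3 (position 5): no conditioning environment matches → elsewhere allophone [t].
Occurrence 4 (position 7): between two vowels → [t̚].

[t̚], [t], [t], [t̚]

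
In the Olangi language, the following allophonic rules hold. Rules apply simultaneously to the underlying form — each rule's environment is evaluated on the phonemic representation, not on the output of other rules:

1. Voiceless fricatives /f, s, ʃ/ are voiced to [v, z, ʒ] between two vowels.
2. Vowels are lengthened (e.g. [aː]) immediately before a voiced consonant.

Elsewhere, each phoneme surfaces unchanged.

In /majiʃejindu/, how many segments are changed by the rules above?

Segments that undergo a rule: /a/ → [aː] (rule 2); /ʃ/ → [ʒ] (rule 1); /e/ → [eː] (rule 2); /i/ → [iː] (rule 2).
All other segments surface unchanged.

4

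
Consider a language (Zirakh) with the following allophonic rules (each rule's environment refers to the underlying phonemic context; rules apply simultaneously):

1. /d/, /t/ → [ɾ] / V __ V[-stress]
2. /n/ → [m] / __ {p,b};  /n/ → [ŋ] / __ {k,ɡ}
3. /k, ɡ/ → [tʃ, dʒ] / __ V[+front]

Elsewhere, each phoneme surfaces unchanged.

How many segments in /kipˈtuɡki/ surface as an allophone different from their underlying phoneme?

Segments that undergo a rule: /k/ → [tʃ] (rule 3); /k/ → [tʃ] (rule 3).
All other segments surface unchanged.

2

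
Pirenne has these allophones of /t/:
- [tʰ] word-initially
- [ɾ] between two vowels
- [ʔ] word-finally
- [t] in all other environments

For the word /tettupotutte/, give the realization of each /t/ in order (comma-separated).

Occurrence 1 (position 1): word-initially → [tʰ].
Occurrence 2 (position 3): no conditioning environment matches → elsewhere allophone [t].
Occurrence 3 (position 4): no conditioning environment matches → elsewhere allophone [t].
Occurrence 4 (position 8): between two vowels → [ɾ].
Occurrence 5 (position 10): no conditioning environment matches → elsewhere allophone [t].
Occurrence 6 (position 11): no conditioning environment matches → elsewhere allophone [t].

[tʰ], [t], [t], [ɾ], [t], [t]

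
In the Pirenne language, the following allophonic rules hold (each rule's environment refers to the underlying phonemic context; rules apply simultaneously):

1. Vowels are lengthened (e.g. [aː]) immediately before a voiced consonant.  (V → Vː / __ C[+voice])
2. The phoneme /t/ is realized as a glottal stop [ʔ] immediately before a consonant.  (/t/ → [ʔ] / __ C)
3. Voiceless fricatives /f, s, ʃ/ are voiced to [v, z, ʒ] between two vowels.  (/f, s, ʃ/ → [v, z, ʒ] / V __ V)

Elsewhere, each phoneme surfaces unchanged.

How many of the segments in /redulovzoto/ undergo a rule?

3

Segments that undergo a rule: /e/ → [eː] (rule 1); /u/ → [uː] (rule 1); /o/ → [oː] (rule 1).
All other segments surface unchanged.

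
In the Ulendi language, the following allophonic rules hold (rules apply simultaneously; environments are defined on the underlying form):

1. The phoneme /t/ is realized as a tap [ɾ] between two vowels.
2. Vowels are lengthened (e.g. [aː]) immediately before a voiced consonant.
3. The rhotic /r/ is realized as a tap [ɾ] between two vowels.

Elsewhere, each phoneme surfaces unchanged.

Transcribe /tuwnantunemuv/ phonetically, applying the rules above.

/t/ (word-initial) fails the environment for rule 1, so it stays [t].
/u/ — between /t/ and /w/, before a voiced consonant — surfaces as [uː] (rule 2).
/w/ (between /u/ and /n/): no rule targets it → [w].
/n/ — not in any rule's target class → [n].
/a/ meets the environment for rule 2 (before a voiced consonant) → [aː].
/n/ stays [n].
/t/ — between /n/ and /u/; rule 1 does not apply here → [t].
/u/ (between /t/ and /n/): before a voiced consonant, so rule 2 applies → [uː].
/n/ stays [n].
/e/ (between /n/ and /m/): before a voiced consonant, so rule 2 applies → [eː].
/m/ — not in any rule's target class → [m].
/u/ meets the environment for rule 2 (before a voiced consonant) → [uː].
/v/ stays [v].

[tuːwnaːntuːneːmuːv]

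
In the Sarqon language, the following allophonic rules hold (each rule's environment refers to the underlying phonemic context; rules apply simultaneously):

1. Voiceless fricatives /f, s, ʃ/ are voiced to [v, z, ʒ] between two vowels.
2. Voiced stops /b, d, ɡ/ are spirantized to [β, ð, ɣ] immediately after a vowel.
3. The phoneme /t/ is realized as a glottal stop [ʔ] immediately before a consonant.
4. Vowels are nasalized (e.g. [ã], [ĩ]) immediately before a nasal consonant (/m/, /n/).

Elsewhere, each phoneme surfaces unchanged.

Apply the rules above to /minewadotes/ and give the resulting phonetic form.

/i/ meets the environment for rule 4 (before a nasal consonant) → [ĩ].
/e/ — between /n/ and /w/; rule 4 does not apply here → [e].
/a/ (between /w/ and /d/) fails the environment for rule 4, so it stays [a].
/d/ (between /a/ and /o/): immediately after a vowel, so rule 2 applies → [ð].
/o/ (between /d/ and /t/) fails the environment for rule 4, so it stays [o].
/t/ (between /o/ and /e/) is in the target of rule 3 but the environment (immediately before a consonant) is not met → [t].
/e/ (between /t/ and /s/): rule 4 targets it, but not before a nasal consonant → unchanged [e].
/s/ (word-final) is in the target of rule 1 but the environment (between two vowels) is not met → [s].

[mĩnewaðotes]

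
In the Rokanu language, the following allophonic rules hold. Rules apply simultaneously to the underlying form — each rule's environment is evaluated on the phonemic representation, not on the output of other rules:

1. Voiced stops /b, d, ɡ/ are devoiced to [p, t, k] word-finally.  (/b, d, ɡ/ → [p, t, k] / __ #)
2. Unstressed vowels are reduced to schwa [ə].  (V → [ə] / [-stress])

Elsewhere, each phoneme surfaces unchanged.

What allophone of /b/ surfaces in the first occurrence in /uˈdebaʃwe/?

/b/ (between /e/ and /a/) fails the environment for rule 1, so it stays [b].

[b]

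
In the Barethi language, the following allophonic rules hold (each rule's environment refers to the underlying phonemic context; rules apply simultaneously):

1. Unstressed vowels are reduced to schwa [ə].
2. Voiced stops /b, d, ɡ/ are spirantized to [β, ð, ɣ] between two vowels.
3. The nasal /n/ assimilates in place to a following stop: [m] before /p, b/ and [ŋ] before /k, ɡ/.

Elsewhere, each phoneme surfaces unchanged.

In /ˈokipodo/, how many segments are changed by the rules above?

Segments that undergo a rule: /i/ → [ə] (rule 1); /o/ → [ə] (rule 1); /d/ → [ð] (rule 2); /o/ → [ə] (rule 1).
All other segments surface unchanged.

4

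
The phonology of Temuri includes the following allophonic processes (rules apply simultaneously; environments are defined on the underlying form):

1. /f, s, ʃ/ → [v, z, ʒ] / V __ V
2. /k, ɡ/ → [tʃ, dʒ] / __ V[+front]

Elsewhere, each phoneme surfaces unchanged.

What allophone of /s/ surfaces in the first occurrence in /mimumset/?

/s/ (between /m/ and /e/) is in the target of rule 1 but the environment (between two vowels) is not met → [s].

[s]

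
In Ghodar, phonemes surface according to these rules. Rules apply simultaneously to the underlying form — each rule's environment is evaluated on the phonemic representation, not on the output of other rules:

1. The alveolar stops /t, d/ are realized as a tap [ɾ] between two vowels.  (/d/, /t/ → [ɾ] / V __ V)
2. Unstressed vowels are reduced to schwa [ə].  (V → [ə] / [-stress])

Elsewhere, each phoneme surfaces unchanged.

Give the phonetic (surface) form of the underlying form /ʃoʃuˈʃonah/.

[ʃəʃəˈʃonəh]

/ʃ/ — not in any rule's target class → [ʃ].
/o/ (between /ʃ/ and /ʃ/): in an unstressed syllable, so rule 2 applies → [ə].
/ʃ/ — not in any rule's target class → [ʃ].
/u/ (between /ʃ/ and /ʃ/): in an unstressed syllable, so rule 2 applies → [ə].
/ʃ/ stays [ʃ].
/o/ (between /ʃ/ and /n/) is in the target of rule 2 but the environment (in an unstressed syllable) is not met → [o].
/n/ — not in any rule's target class → [n].
/a/ meets the environment for rule 2 (in an unstressed syllable) → [ə].
/h/ stays [h].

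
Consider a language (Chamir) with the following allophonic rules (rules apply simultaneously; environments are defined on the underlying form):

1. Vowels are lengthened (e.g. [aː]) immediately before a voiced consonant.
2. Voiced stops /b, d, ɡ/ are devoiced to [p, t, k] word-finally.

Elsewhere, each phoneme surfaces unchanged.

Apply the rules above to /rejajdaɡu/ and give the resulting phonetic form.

[reːjaːjdaːɡu]

Rule 1 applies to /e/ (between /r/ and /j/: before a voiced consonant) → [eː].
/a/ (between /j/ and /j/) occurs before a voiced consonant → [aː] by rule 1.
/d/ (between /j/ and /a/) is in the target of rule 2 but the environment (word-finally) is not met → [d].
Rule 1 applies to /a/ (between /d/ and /ɡ/: before a voiced consonant) → [aː].
/ɡ/ — between /a/ and /u/; rule 2 does not apply here → [ɡ].
/u/ — word-final; rule 1 does not apply here → [u].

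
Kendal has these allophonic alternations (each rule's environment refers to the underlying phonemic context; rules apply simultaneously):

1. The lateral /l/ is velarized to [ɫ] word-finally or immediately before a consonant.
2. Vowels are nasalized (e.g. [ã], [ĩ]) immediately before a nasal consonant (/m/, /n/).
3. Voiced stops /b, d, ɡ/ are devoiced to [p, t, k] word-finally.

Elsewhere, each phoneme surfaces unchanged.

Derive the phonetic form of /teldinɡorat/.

[teɫdĩnɡorat]

/t/ (word-initial): no rule targets it → [t].
/e/ (between /t/ and /l/) is in the target of rule 2 but the environment (before a nasal consonant) is not met → [e].
/l/ meets the environment for rule 1 (word-finally or immediately before a consonant) → [ɫ].
/d/ — between /l/ and /i/; rule 3 does not apply here → [d].
/i/ (between /d/ and /n/): before a nasal consonant, so rule 2 applies → [ĩ].
/n/ (between /i/ and /ɡ/) is unaffected → [n].
/ɡ/ — between /n/ and /o/; rule 3 does not apply here → [ɡ].
/o/ (between /ɡ/ and /r/) is in the target of rule 2 but the environment (before a nasal consonant) is not met → [o].
/r/ (between /o/ and /a/): no rule targets it → [r].
/a/ (between /r/ and /t/): rule 2 targets it, but not before a nasal consonant → unchanged [a].
/t/ (word-final) is unaffected → [t].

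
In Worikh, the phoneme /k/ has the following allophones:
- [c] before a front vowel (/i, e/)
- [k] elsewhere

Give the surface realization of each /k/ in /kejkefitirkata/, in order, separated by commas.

Occurrence 1 (position 1): before a front vowel → [c].
Occurrence 2 (position 4): before a front vowel → [c].
Occurrence 3 (position 11): no conditioning environment matches → elsewhere allophone [k].

[c], [c], [k]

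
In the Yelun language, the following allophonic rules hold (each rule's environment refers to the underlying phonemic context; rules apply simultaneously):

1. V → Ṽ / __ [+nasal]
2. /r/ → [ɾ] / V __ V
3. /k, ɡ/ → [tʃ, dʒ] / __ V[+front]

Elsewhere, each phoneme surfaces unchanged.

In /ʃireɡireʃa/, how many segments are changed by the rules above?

3

Segments that undergo a rule: /r/ → [ɾ] (rule 2); /ɡ/ → [dʒ] (rule 3); /r/ → [ɾ] (rule 2).
All other segments surface unchanged.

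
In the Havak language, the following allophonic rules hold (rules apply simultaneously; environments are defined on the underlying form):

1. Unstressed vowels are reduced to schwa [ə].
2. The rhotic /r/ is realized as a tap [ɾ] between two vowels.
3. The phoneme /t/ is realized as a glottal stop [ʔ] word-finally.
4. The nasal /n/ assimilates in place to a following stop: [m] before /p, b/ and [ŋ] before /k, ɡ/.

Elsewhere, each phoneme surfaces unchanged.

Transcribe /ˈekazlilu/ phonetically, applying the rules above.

[ˈekəzlələ]

/e/ (word-initial) is in the target of rule 1 but the environment (in an unstressed syllable) is not met → [e].
/k/ — not in any rule's target class → [k].
Rule 1 applies to /a/ (between /k/ and /z/: in an unstressed syllable) → [ə].
/z/ — not in any rule's target class → [z].
/l/ — not in any rule's target class → [l].
/i/ (between /l/ and /l/) occurs in an unstressed syllable → [ə] by rule 1.
/l/ (between /i/ and /u/) is unaffected → [l].
/u/ (word-final): in an unstressed syllable, so rule 1 applies → [ə].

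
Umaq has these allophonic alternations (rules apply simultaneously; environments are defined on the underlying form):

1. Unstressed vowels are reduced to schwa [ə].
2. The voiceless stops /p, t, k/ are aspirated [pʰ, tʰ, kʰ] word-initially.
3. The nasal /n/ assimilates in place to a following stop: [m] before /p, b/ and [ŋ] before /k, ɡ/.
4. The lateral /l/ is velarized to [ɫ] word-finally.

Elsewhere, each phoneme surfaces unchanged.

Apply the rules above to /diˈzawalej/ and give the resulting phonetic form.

/d/ (word-initial): no rule targets it → [d].
/i/ — between /d/ and /z/, in an unstressed syllable — surfaces as [ə] (rule 1).
/z/ stays [z].
/a/ (between /z/ and /w/) is in the target of rule 1 but the environment (in an unstressed syllable) is not met → [a].
/w/ stays [w].
Rule 1 applies to /a/ (between /w/ and /l/: in an unstressed syllable) → [ə].
/l/ (between /a/ and /e/): rule 4 targets it, but not word-finally → unchanged [l].
/e/ (between /l/ and /j/) occurs in an unstressed syllable → [ə] by rule 1.
/j/ (word-final): no rule targets it → [j].

[dəˈzawələj]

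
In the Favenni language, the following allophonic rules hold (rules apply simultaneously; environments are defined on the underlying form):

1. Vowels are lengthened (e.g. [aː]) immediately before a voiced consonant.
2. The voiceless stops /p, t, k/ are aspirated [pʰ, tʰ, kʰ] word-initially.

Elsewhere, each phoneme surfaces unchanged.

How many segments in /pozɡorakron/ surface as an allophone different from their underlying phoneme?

4

Segments that undergo a rule: /p/ → [pʰ] (rule 2); /o/ → [oː] (rule 1); /o/ → [oː] (rule 1); /o/ → [oː] (rule 1).
All other segments surface unchanged.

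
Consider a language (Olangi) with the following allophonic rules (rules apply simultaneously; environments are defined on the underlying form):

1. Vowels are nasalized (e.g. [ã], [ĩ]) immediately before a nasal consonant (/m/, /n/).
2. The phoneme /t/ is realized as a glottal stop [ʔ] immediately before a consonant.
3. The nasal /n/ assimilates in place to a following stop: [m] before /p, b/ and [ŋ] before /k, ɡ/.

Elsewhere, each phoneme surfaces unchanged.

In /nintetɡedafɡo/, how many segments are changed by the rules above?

2

Segments that undergo a rule: /i/ → [ĩ] (rule 1); /t/ → [ʔ] (rule 2).
All other segments surface unchanged.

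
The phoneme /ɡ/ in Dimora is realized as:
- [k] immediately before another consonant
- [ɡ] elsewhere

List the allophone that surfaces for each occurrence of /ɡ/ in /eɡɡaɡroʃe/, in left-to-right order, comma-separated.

[k], [ɡ], [k]

Occurrence 1 (position 2): immediately before another consonant → [k].
Occurrence 2 (position 3): no conditioning environment matches → elsewhere allophone [ɡ].
Occurrence 3 (position 5): immediately before another consonant → [k].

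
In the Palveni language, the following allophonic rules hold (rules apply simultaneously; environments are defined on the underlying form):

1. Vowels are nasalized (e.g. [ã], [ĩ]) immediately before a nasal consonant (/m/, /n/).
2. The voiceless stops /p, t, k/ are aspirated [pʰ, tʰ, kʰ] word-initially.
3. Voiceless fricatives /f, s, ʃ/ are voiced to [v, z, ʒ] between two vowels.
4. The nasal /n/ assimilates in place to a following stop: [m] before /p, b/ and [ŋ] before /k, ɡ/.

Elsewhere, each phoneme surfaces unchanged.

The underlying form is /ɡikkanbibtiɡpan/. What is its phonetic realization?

[ɡikkãmbibtiɡpãn]

/i/ (between /ɡ/ and /k/) fails the environment for rule 1, so it stays [i].
/k/ (between /i/ and /k/): rule 2 targets it, but not word-initially → unchanged [k].
/k/ (between /k/ and /a/) is in the target of rule 2 but the environment (word-initially) is not met → [k].
/a/ — between /k/ and /n/, before a nasal consonant — surfaces as [ã] (rule 1).
Rule 4 applies to /n/ (between /a/ and /b/: before a labial or velar stop) → [m].
/i/ — between /b/ and /b/; rule 1 does not apply here → [i].
/t/ (between /b/ and /i/) fails the environment for rule 2, so it stays [t].
/i/ — between /t/ and /ɡ/; rule 1 does not apply here → [i].
/p/ — between /ɡ/ and /a/; rule 2 does not apply here → [p].
/a/ meets the environment for rule 1 (before a nasal consonant) → [ã].
/n/ (word-final): rule 4 targets it, but not before a labial or velar stop → unchanged [n].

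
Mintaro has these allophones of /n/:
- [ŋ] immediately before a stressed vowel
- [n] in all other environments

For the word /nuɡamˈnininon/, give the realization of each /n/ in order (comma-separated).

[n], [ŋ], [n], [n], [n]

Occurrence 1 (position 1): no conditioning environment matches → elsewhere allophone [n].
Occurrence 2 (position 6): immediately before a stressed vowel → [ŋ].
Occurrence 3 (position 8): no conditioning environment matches → elsewhere allophone [n].
Occurrence 4 (position 10): no conditioning environment matches → elsewhere allophone [n].
Occurrence 5 (position 12): no conditioning environment matches → elsewhere allophone [n].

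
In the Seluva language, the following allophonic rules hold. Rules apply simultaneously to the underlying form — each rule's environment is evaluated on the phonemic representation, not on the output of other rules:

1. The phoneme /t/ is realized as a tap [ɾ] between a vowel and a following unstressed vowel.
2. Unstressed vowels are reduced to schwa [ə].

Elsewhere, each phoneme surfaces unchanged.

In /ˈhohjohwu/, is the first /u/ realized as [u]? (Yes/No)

No

/u/ (word-final) occurs in an unstressed syllable → [ə] by rule 2.
The actual realization is [ə], not [u].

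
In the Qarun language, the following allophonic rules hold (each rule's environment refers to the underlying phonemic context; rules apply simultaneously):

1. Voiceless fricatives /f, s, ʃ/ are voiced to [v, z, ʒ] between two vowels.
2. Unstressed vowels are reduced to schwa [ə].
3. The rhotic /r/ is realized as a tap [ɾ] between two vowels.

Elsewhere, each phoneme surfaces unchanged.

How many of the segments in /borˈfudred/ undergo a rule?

2

Segments that undergo a rule: /o/ → [ə] (rule 2); /e/ → [ə] (rule 2).
All other segments surface unchanged.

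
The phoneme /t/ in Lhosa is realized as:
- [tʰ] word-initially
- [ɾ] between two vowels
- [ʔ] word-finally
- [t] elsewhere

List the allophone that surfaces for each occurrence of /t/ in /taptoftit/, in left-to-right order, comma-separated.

[tʰ], [t], [t], [ʔ]

Occurrence 1 (position 1): word-initially → [tʰ].
Occurrence 2 (position 4): no conditioning environment matches → elsewhere allophone [t].
Occurrence 3 (position 7): no conditioning environment matches → elsewhere allophone [t].
Occurrence 4 (position 9): word-finally → [ʔ].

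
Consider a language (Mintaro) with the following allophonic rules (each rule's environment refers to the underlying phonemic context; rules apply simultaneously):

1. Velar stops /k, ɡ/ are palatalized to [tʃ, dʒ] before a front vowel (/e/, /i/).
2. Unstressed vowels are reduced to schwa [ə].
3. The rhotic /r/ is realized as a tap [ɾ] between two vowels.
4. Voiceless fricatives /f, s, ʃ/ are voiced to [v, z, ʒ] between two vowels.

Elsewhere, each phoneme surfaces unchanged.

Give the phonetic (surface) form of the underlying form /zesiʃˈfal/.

[zəzəʃˈfal]

/e/ — between /z/ and /s/, in an unstressed syllable — surfaces as [ə] (rule 2).
/s/ — between /e/ and /i/, between two vowels — surfaces as [z] (rule 4).
/i/ (between /s/ and /ʃ/): in an unstressed syllable, so rule 2 applies → [ə].
/ʃ/ — between /i/ and /f/; rule 4 does not apply here → [ʃ].
/f/ — between /ʃ/ and /a/; rule 4 does not apply here → [f].
/a/ (between /f/ and /l/) fails the environment for rule 2, so it stays [a].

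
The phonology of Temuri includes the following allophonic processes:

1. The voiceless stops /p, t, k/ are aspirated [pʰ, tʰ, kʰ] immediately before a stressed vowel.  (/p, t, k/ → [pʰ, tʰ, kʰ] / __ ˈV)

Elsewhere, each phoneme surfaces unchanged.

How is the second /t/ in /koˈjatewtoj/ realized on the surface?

/t/ (between /w/ and /o/) is in the target of rule 1 but the environment (immediately before a stressed vowel) is not met → [t].

[t]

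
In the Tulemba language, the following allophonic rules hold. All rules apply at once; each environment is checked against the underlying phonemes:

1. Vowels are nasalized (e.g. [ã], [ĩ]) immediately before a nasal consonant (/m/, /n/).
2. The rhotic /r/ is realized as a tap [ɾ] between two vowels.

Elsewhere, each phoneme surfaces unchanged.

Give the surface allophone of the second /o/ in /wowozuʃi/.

[o]

/o/ — between /w/ and /z/; rule 1 does not apply here → [o].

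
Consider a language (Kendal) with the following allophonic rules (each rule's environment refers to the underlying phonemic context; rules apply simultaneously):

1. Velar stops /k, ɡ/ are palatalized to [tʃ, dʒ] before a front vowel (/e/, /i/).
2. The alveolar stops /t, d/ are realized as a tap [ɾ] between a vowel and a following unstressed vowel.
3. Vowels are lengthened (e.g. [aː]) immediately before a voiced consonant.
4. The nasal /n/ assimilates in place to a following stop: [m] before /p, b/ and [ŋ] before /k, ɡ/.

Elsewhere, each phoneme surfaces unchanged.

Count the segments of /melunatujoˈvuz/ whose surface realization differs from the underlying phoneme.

6

Segments that undergo a rule: /e/ → [eː] (rule 3); /u/ → [uː] (rule 3); /t/ → [ɾ] (rule 2); /u/ → [uː] (rule 3); /o/ → [oː] (rule 3); /u/ → [uː] (rule 3).
All other segments surface unchanged.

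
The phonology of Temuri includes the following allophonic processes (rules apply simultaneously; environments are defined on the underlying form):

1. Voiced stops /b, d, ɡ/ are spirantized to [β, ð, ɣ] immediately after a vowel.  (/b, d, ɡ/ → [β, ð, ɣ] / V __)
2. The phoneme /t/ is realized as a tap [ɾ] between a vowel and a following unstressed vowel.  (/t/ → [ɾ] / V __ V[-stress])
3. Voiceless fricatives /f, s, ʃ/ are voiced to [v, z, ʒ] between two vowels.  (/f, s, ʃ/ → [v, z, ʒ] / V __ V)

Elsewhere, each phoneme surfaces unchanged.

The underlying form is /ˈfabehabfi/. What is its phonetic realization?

[ˈfaβehaβfi]

/f/ (word-initial): rule 3 targets it, but not between two vowels → unchanged [f].
/a/ — not in any rule's target class → [a].
Rule 1 applies to /b/ (between /a/ and /e/: immediately after a vowel) → [β].
/e/ (between /b/ and /h/) is unaffected → [e].
/h/ stays [h].
/a/ stays [a].
Rule 1 applies to /b/ (between /a/ and /f/: immediately after a vowel) → [β].
/f/ — between /b/ and /i/; rule 3 does not apply here → [f].
/i/ (word-final): no rule targets it → [i].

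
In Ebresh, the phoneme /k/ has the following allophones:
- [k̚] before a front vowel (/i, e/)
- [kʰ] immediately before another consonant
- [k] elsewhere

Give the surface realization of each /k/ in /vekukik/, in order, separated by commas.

Occurrence 1 (position 3): no conditioning environment matches → elsewhere allophone [k].
Occurrence 2 (position 5): before a front vowel (/i, e/) → [k̚].
Occurrence 3 (position 7): no conditioning environment matches → elsewhere allophone [k].

[k], [k̚], [k]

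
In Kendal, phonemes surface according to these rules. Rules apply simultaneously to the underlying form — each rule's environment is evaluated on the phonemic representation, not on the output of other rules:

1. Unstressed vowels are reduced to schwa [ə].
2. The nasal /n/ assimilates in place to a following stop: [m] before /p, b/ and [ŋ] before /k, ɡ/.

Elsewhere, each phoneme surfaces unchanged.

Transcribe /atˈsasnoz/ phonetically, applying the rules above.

Rule 1 applies to /a/ (word-initial: in an unstressed syllable) → [ə].
/t/ (between /a/ and /s/): no rule targets it → [t].
/s/ — not in any rule's target class → [s].
/a/ (between /s/ and /s/): rule 1 targets it, but not in an unstressed syllable → unchanged [a].
/s/ (between /a/ and /n/) is unaffected → [s].
/n/ — between /s/ and /o/; rule 2 does not apply here → [n].
Rule 1 applies to /o/ (between /n/ and /z/: in an unstressed syllable) → [ə].
/z/ (word-final) is unaffected → [z].

[ətˈsasnəz]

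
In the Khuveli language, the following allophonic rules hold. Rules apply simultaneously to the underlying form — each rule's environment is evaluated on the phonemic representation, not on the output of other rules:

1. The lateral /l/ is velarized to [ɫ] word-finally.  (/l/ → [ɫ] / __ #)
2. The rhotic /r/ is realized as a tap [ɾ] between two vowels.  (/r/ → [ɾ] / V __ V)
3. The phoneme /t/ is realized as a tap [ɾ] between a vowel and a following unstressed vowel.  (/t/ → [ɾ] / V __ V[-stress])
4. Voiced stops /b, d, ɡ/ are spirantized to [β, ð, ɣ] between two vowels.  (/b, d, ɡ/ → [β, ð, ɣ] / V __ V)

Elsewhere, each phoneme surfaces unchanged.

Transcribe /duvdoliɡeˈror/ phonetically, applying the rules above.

[duvdoliɣeˈɾor]

/d/ (word-initial) is in the target of rule 4 but the environment (between two vowels) is not met → [d].
/d/ (between /v/ and /o/): rule 4 targets it, but not between two vowels → unchanged [d].
/l/ (between /o/ and /i/) fails the environment for rule 1, so it stays [l].
Rule 4 applies to /ɡ/ (between /i/ and /e/: between two vowels) → [ɣ].
/r/ (between /e/ and /o/) occurs between two vowels → [ɾ] by rule 2.
/r/ — word-final; rule 2 does not apply here → [r].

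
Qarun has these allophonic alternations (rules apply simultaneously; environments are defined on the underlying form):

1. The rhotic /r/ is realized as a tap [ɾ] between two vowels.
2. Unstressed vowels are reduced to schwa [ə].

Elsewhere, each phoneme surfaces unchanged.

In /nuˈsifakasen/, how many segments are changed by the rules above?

4

Segments that undergo a rule: /u/ → [ə] (rule 2); /a/ → [ə] (rule 2); /a/ → [ə] (rule 2); /e/ → [ə] (rule 2).
All other segments surface unchanged.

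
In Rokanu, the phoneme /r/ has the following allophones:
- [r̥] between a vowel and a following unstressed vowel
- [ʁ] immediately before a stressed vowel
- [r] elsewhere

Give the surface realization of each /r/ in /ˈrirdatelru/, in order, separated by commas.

Occurrence 1 (position 1): immediately before a stressed vowel → [ʁ].
Occurrence 2 (position 3): no conditioning environment matches → elsewhere allophone [r].
Occurrence 3 (position 9): no conditioning environment matches → elsewhere allophone [r].

[ʁ], [r], [r]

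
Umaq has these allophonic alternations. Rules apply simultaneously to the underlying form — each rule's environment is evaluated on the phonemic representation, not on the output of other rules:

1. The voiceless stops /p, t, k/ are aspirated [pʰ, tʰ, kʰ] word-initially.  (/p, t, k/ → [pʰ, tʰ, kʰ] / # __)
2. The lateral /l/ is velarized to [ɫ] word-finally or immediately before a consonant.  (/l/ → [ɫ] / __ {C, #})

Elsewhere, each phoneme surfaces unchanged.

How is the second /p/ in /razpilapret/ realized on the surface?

/p/ (between /a/ and /r/) fails the environment for rule 1, so it stays [p].

[p]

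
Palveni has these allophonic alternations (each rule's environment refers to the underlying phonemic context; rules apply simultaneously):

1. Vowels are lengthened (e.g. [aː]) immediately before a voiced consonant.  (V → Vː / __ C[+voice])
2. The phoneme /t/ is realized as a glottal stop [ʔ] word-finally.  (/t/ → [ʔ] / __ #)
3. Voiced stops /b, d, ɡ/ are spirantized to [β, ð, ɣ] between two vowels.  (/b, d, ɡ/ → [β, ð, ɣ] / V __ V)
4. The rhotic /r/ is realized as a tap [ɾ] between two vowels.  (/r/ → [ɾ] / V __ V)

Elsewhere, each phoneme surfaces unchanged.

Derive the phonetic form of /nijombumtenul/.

[niːjoːmbuːmteːnuːl]

Rule 1 applies to /i/ (between /n/ and /j/: before a voiced consonant) → [iː].
Rule 1 applies to /o/ (between /j/ and /m/: before a voiced consonant) → [oː].
/b/ (between /m/ and /u/) fails the environment for rule 3, so it stays [b].
Rule 1 applies to /u/ (between /b/ and /m/: before a voiced consonant) → [uː].
/t/ (between /m/ and /e/) fails the environment for rule 2, so it stays [t].
/e/ (between /t/ and /n/): before a voiced consonant, so rule 1 applies → [eː].
/u/ (between /n/ and /l/) occurs before a voiced consonant → [uː] by rule 1.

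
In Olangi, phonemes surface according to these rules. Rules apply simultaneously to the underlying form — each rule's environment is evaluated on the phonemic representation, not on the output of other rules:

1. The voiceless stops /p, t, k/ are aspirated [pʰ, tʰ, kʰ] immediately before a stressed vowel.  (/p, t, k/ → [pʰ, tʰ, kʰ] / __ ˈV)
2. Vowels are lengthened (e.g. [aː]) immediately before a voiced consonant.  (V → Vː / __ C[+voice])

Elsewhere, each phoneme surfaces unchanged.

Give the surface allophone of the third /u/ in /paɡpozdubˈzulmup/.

/u/ — between /m/ and /p/; rule 2 does not apply here → [u].

[u]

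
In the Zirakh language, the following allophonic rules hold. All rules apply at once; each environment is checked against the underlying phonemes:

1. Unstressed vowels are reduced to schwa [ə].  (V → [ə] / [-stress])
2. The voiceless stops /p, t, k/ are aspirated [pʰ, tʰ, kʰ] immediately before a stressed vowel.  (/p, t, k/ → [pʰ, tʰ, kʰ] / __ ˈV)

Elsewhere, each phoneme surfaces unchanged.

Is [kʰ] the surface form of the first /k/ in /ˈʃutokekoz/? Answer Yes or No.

No

/k/ (between /o/ and /e/) fails the environment for rule 2, so it stays [k].
The actual realization is [k], not [kʰ].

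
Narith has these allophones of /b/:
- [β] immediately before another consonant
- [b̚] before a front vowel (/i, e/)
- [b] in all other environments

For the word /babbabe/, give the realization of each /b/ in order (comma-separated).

Occurrence 1 (position 1): no conditioning environment matches → elsewhere allophone [b].
Occurrence 2 (position 3): immediately before another consonant → [β].
Occurrence 3 (position 4): no conditioning environment matches → elsewhere allophone [b].
Occurrence 4 (position 6): before a front vowel (/i, e/) → [b̚].

[b], [β], [b], [b̚]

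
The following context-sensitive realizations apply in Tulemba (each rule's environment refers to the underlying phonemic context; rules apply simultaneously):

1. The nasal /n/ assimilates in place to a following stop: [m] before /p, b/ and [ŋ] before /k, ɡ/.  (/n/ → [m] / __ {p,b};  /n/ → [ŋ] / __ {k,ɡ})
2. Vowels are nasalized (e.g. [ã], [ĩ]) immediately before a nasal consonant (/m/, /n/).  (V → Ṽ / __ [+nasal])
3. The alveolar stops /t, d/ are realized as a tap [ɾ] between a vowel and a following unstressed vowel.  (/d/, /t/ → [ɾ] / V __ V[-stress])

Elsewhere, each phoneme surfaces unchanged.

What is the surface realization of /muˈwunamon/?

/m/ (word-initial) is unaffected → [m].
/u/ (between /m/ and /w/) is in the target of rule 2 but the environment (before a nasal consonant) is not met → [u].
/w/ (between /u/ and /u/): no rule targets it → [w].
Rule 2 applies to /u/ (between /w/ and /n/: before a nasal consonant) → [ũ].
/n/ (between /u/ and /a/): rule 1 targets it, but not before a labial or velar stop → unchanged [n].
/a/ meets the environment for rule 2 (before a nasal consonant) → [ã].
/m/ stays [m].
/o/ — between /m/ and /n/, before a nasal consonant — surfaces as [õ] (rule 2).
/n/ (word-final): rule 1 targets it, but not before a labial or velar stop → unchanged [n].

[muˈwũnãmõn]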